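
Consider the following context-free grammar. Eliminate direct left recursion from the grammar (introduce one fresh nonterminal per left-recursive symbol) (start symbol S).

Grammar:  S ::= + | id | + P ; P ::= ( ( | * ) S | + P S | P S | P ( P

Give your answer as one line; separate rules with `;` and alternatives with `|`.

P is directly left-recursive.
For P: α = {S, ( P}, β = {( (, * ) S, + P S}. Rewrite as P → β P' and P' → α P' | ε.

S ::= + | id | + P; P ::= ( ( P' | * ) S P' | + P S P'; P' ::= S P' | ( P P' | ε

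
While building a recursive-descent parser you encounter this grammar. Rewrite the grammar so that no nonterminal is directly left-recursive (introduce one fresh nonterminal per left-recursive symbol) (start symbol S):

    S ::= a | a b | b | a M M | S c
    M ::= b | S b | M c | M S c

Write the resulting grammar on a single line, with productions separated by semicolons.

S ::= a S' | a b S' | b S' | a M M S'; M ::= b M' | S b M'; S' ::= c S' | ε; M' ::= c M' | S c M' | ε

S, M are directly left-recursive.
For S: α = {c}, β = {a, a b, b, a M M}. Rewrite as S → β S' and S' → α S' | ε.
For M: α = {c, S c}, β = {b, S b}. Rewrite as M → β M' and M' → α M' | ε.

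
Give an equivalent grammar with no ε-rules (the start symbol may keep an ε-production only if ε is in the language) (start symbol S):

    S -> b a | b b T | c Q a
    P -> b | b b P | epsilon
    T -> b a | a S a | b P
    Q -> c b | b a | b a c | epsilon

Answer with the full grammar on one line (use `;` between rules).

Nullable set = {P, Q}.
ε ∉ L(G), so no ε-production is kept.
Expand every rule over subsets of its nullable positions: S → c Q a gives c Q a | c a. P → b b P gives b b P | b b. T → b P gives b P | b.

S -> b a | b b T | c Q a | c a; P -> b | b b P | b b; T -> b a | a S a | b P | b; Q -> c b | b a | b a c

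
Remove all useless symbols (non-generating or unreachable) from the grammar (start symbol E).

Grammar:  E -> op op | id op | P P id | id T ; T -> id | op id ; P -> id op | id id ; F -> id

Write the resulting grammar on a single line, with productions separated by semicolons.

Generating nonterminals: {E, F, P, T}.
Reachable from E after that: {E, P, T}.
Removed useless symbols: {F} and every production mentioning them.

E -> op op | id op | P P id | id T; T -> id | op id; P -> id op | id id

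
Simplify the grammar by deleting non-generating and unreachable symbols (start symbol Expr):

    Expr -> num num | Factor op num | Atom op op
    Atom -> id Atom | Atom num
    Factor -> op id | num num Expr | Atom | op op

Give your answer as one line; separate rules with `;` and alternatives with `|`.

Generating nonterminals: {Expr, Factor}.
Reachable from Expr after that: {Expr, Factor}.
Removed useless symbols: {Atom} and every production mentioning them.

Expr -> num num | Factor op num; Factor -> op id | num num Expr | op op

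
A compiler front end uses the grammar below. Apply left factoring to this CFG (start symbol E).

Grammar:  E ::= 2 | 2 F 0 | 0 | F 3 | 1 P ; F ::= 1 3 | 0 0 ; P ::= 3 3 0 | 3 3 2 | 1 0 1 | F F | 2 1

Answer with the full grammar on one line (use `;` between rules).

E has alternatives sharing prefix '2': factor to E → 2 E' with E' → ε | F 0.
P has alternatives sharing prefix '3 3': factor to P → 3 3 P' with P' → 0 | 2.

E ::= 0 | F 3 | 1 P | 2 E'; F ::= 1 3 | 0 0; P ::= 1 0 1 | F F | 2 1 | 3 3 P'; E' ::= ε | F 0; P' ::= 0 | 2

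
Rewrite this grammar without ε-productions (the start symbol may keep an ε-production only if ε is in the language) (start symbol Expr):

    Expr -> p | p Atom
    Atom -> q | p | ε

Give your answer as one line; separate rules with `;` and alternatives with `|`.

Expr -> p | p Atom; Atom -> q | p

Nullable set = {Atom}.
ε ∉ L(G), so no ε-production is kept.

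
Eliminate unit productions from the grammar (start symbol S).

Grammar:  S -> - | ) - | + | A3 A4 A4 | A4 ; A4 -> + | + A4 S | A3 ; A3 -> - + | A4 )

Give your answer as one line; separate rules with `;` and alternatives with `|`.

S -> + | + A4 S | - | ) - | A3 A4 A4 | - + | A4 ); A4 -> + | + A4 S | - + | A4 ); A3 -> - + | A4 )

Unit pairs: A4 ⇒* {A3}; S ⇒* {A3, A4}.
For every A with A ⇒* B via unit rules, add B's non-unit alternatives to A; then delete every rule of the form X → Y.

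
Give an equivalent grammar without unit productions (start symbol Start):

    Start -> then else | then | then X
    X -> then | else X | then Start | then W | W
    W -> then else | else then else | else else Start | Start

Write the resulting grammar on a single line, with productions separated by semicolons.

Unit pairs: W ⇒* {Start}; X ⇒* {Start, W}.
Replace each nonterminal's rules with the union of the non-unit rules of every nonterminal it unit-derives.

Start -> then else | then | then X; X -> then else | then | then X | else X | then Start | then W | else then else | else else Start; W -> then else | then | then X | else then else | else else Start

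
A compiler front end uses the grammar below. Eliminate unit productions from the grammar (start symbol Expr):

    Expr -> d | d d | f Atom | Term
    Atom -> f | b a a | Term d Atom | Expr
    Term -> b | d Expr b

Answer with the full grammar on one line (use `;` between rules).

Unit pairs: Atom ⇒* {Expr, Term}; Expr ⇒* {Term}.
Replace each nonterminal's rules with the union of the non-unit rules of every nonterminal it unit-derives.

Expr -> b | d Expr b | d | d d | f Atom; Atom -> b | d Expr b | f | b a a | Term d Atom | d | d d | f Atom; Term -> b | d Expr b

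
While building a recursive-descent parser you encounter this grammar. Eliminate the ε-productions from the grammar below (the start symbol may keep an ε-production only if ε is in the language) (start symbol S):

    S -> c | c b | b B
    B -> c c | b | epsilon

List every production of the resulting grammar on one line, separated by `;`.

The nullable symbols are {B}.
ε ∉ L(G), so no ε-production is kept.
For each production, add variants omitting each subset of nullable occurrences: S → b B gives b B | b.

S -> c | c b | b B | b; B -> c c | b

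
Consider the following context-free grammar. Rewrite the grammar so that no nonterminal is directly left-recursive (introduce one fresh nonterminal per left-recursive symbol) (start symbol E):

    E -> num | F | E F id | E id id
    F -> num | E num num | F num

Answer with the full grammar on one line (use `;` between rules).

Directly left-recursive nonterminals: E, F.
For E: α = {F id, id id}, β = {num, F}. Rewrite as E → β E' and E' → α E' | ε.
For F: α = {num}, β = {num, E num num}. Rewrite as F → β F' and F' → α F' | ε.

E -> num E' | F E'; F -> num F' | E num num F'; E' -> F id E' | id id E' | epsilon; F' -> num F' | epsilon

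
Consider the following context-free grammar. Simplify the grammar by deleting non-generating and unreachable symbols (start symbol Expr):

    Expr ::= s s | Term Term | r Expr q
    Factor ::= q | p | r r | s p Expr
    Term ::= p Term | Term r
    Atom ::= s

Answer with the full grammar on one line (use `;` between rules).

Generating nonterminals: {Atom, Expr, Factor}.
Reachable from Expr after that: {Expr}.
Removed useless symbols: {Atom, Factor, Term} and every production mentioning them.

Expr ::= s s | r Expr q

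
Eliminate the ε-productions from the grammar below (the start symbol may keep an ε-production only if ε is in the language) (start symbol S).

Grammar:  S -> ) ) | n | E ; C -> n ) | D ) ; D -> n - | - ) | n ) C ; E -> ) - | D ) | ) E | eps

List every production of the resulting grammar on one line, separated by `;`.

S -> ) ) | n | E | eps; C -> n ) | D ); D -> n - | - ) | n ) C; E -> ) - | D ) | ) E | )

Nullable set = {E, S}.
ε ∈ L(G) since S is nullable, so keep S → ε.
For each production, add variants omitting each subset of nullable occurrences: E → ) E gives ) E | ).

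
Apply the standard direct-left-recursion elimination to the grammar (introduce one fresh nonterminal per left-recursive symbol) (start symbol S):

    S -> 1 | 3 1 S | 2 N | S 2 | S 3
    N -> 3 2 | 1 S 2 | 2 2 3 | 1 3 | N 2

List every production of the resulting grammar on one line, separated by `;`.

S -> 1 S' | 3 1 S S' | 2 N S'; N -> 3 2 N' | 1 S 2 N' | 2 2 3 N' | 1 3 N'; S' -> 2 S' | 3 S' | eps; N' -> 2 N' | eps

S, N are directly left-recursive.
For S: α = {2, 3}, β = {1, 3 1 S, 2 N}. Rewrite as S → β S' and S' → α S' | ε.
For N: α = {2}, β = {3 2, 1 S 2, 2 2 3, 1 3}. Rewrite as N → β N' and N' → α N' | ε.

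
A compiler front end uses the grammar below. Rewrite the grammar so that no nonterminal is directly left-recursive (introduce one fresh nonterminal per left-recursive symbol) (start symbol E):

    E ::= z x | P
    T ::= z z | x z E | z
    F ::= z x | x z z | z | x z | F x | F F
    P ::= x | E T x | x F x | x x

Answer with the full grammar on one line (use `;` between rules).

Left recursion appears on F.
For F: α = {x, F}, β = {z x, x z z, z, x z}. Rewrite as F → β F' and F' → α F' | ε.

E ::= z x | P; T ::= z z | x z E | z; F ::= z x F' | x z z F' | z F' | x z F'; P ::= x | E T x | x F x | x x; F' ::= x F' | F F' | ε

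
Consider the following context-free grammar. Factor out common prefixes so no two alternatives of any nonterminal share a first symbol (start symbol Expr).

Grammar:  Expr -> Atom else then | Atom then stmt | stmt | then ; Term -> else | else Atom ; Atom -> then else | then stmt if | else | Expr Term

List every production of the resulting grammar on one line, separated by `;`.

Expr has alternatives sharing prefix 'Atom': factor to Expr → Atom Expr1 with Expr1 → else then | then stmt.
Term has alternatives sharing prefix 'else': factor to Term → else Term1 with Term1 → ε | Atom.
Atom has alternatives sharing prefix 'then': factor to Atom → then Atom1 with Atom1 → else | stmt if.

Expr -> stmt | then | Atom Expr1; Term -> else Term1; Atom -> else | Expr Term | then Atom1; Expr1 -> else then | then stmt; Term1 -> ε | Atom; Atom1 -> else | stmt if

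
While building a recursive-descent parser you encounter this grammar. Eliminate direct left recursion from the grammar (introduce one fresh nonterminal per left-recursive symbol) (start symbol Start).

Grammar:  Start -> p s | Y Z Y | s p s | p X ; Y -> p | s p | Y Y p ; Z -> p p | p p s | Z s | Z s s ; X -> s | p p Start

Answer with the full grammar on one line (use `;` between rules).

Y, Z are directly left-recursive.
For Y: α = {Y p}, β = {p, s p}. Rewrite as Y → β Y1 and Y1 → α Y1 | ε.
For Z: α = {s, s s}, β = {p p, p p s}. Rewrite as Z → β Z1 and Z1 → α Z1 | ε.

Start -> p s | Y Z Y | s p s | p X; Y -> p Y1 | s p Y1; Z -> p p Z1 | p p s Z1; X -> s | p p Start; Y1 -> Y p Y1 | epsilon; Z1 -> s Z1 | s s Z1 | epsilon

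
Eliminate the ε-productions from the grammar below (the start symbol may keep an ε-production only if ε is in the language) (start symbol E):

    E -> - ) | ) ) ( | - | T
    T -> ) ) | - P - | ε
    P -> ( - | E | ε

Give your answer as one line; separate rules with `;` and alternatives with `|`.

E -> - ) | ) ) ( | - | T | ε; T -> ) ) | - P - | - -; P -> ( - | E

The nullable symbols are {E, P, T}.
ε ∈ L(G) since E is nullable, so keep E → ε.
Expand every rule over subsets of its nullable positions: T → - P - gives - P - | - -.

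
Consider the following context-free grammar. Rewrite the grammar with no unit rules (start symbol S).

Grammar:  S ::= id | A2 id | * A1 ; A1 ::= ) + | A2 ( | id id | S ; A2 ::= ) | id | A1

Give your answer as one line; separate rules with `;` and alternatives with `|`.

S ::= id | A2 id | * A1; A1 ::= ) + | A2 ( | id id | id | A2 id | * A1; A2 ::= ) | id | ) + | A2 ( | id id | A2 id | * A1

Unit pairs: A1 ⇒* {S}; A2 ⇒* {A1, S}.
Replace each nonterminal's rules with the union of the non-unit rules of every nonterminal it unit-derives.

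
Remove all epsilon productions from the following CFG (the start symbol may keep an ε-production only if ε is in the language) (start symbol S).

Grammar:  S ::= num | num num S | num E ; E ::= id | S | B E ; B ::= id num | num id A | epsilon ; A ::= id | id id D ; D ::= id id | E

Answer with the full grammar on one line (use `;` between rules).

S ::= num | num num S | num E; E ::= id | S | B E; B ::= id num | num id A; A ::= id | id id D; D ::= id id | E

Nullable nonterminals: {B}.
ε ∉ L(G), so no ε-production is kept.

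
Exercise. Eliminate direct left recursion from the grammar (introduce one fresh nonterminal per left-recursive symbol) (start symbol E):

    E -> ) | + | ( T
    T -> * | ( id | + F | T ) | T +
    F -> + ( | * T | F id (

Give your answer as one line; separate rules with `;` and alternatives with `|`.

T, F are directly left-recursive.
For T: α = {), +}, β = {*, ( id, + F}. Rewrite as T → β T' and T' → α T' | ε.
For F: α = {id (}, β = {+ (, * T}. Rewrite as F → β F' and F' → α F' | ε.

E -> ) | + | ( T; T -> * T' | ( id T' | + F T'; F -> + ( F' | * T F'; T' -> ) T' | + T' | ε; F' -> id ( F' | ε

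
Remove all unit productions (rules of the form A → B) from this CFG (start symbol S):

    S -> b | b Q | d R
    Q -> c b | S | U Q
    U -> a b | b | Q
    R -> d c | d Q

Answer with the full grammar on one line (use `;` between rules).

S -> b | b Q | d R; Q -> b | b Q | d R | c b | U Q; U -> a b | b | b Q | d R | c b | U Q; R -> d c | d Q

Unit pairs: Q ⇒* {S}; U ⇒* {Q, S}.
For each unit pair (A, B), copy every non-unit production of B to A, then drop all unit productions.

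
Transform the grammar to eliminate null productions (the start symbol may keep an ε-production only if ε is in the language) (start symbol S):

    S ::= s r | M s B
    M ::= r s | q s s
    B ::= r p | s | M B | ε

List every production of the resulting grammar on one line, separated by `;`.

Nullable nonterminals: {B}.
ε ∉ L(G), so no ε-production is kept.
Add the nullable-subset variants: S → M s B gives M s B | M s. B → M B gives M B | M.

S ::= s r | M s B | M s; M ::= r s | q s s; B ::= r p | s | M B | M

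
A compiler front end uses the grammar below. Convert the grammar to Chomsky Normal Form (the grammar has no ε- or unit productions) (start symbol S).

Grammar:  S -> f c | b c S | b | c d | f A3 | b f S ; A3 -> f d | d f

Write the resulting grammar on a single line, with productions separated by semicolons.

S -> X1 X2 | X3 Y1 | b | X2 X4 | X1 A3 | X3 Y2; A3 -> X1 X4 | X4 X1; X1 -> f; X2 -> c; X3 -> b; X4 -> d; Y1 -> X2 S; Y2 -> X1 S

Introduce a nonterminal for each terminal appearing in a rule of length ≥ 2: X1 → f, X2 → c, X3 → b, X4 → d.
Binarize each right-hand side of length ≥ 3 by chaining fresh nonterminals (Y1, Y2, …): affected rules were S → X3 X2 S; S → X3 X1 S.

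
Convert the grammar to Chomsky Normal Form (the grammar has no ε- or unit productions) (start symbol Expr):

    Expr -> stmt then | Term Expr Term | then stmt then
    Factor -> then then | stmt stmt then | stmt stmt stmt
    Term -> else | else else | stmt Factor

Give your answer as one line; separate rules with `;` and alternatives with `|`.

Introduce a nonterminal for each terminal appearing in a rule of length ≥ 2: X1 → stmt, X2 → then, X3 → else.
Binarize each right-hand side of length ≥ 3 by chaining fresh nonterminals (Y1, Y2, …): affected rules were Expr → Term Expr Term; Expr → X2 X1 X2; Factor → X1 X1 X2; Factor → X1 X1 X1.

Expr -> X1 X2 | Term Y1 | X2 Y2; Factor -> X2 X2 | X1 Y3 | X1 Y4; Term -> else | X3 X3 | X1 Factor; X1 -> stmt; X2 -> then; X3 -> else; Y1 -> Expr Term; Y2 -> X1 X2; Y3 -> X1 X2; Y4 -> X1 X1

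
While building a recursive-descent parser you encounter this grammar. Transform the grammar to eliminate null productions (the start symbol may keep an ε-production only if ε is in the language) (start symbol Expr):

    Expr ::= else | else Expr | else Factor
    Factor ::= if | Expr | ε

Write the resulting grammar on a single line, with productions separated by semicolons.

Nullable set = {Factor}.
ε ∉ L(G), so no ε-production is kept.

Expr ::= else | else Expr | else Factor; Factor ::= if | Expr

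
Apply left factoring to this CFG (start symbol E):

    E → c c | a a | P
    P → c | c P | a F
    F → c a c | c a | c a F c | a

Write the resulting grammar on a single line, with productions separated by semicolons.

P has alternatives sharing prefix 'c': factor to P → c P' with P' → ε | P.
F has alternatives sharing prefix 'c a': factor to F → c a F' with F' → c | ε | F c.

E → c c | a a | P; P → a F | c P'; F → a | c a F'; P' → ε | P; F' → c | ε | F c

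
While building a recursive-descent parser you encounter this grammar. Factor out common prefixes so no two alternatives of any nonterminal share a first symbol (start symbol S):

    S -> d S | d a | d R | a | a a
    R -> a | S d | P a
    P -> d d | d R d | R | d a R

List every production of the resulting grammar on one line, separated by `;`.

S has alternatives sharing prefix 'd': factor to S → d S' with S' → S | a | R.
S has alternatives sharing prefix 'a': factor to S → a S'' with S'' → ε | a.
P has alternatives sharing prefix 'd': factor to P → d P' with P' → d | R d | a R.

S -> d S' | a S''; R -> a | S d | P a; P -> R | d P'; S' -> S | a | R; S'' -> ε | a; P' -> d | R d | a R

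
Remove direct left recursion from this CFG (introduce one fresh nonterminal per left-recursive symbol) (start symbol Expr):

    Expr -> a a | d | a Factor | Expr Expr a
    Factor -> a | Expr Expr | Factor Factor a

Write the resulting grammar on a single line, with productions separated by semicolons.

Directly left-recursive nonterminals: Expr, Factor.
For Expr: α = {Expr a}, β = {a a, d, a Factor}. Rewrite as Expr → β Expr1 and Expr1 → α Expr1 | ε.
For Factor: α = {Factor a}, β = {a, Expr Expr}. Rewrite as Factor → β Factor1 and Factor1 → α Factor1 | ε.

Expr -> a a Expr1 | d Expr1 | a Factor Expr1; Factor -> a Factor1 | Expr Expr Factor1; Expr1 -> Expr a Expr1 | ε; Factor1 -> Factor a Factor1 | ε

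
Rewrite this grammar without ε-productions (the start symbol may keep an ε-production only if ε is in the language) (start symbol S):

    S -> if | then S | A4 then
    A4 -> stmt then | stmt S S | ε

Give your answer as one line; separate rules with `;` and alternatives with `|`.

S -> if | then S | A4 then | then; A4 -> stmt then | stmt S S

The nullable symbols are {A4}.
ε ∉ L(G), so no ε-production is kept.
Expand every rule over subsets of its nullable positions: S → A4 then gives A4 then | then.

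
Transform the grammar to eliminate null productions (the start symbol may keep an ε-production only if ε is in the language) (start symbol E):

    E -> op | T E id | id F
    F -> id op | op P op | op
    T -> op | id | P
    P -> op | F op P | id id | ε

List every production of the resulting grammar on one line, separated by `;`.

E -> op | T E id | E id | id F; F -> id op | op P op | op op | op; T -> op | id | P; P -> op | F op P | F op | id id

Nullable nonterminals: {P, T}.
ε ∉ L(G), so no ε-production is kept.
Add the nullable-subset variants: E → T E id gives T E id | E id. F → op P op gives op P op | op op. P → F op P gives F op P | F op.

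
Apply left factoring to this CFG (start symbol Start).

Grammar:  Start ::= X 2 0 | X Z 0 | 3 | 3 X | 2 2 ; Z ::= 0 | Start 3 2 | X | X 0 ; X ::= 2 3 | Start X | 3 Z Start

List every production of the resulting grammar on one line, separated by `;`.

Start ::= 2 2 | X Start1 | 3 Start2; Z ::= 0 | Start 3 2 | X Z1; X ::= 2 3 | Start X | 3 Z Start; Start1 ::= 2 0 | Z 0; Start2 ::= ε | X; Z1 ::= ε | 0

Start has alternatives sharing prefix 'X': factor to Start → X Start1 with Start1 → 2 0 | Z 0.
Start has alternatives sharing prefix '3': factor to Start → 3 Start2 with Start2 → ε | X.
Z has alternatives sharing prefix 'X': factor to Z → X Z1 with Z1 → ε | 0.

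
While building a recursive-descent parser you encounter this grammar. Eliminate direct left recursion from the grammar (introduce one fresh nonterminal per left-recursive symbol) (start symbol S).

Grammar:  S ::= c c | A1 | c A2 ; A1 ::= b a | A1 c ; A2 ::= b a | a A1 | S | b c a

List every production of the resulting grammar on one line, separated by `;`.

Left recursion appears on A1.
For A1: α = {c}, β = {b a}. Rewrite as A1 → β A1' and A1' → α A1' | ε.

S ::= c c | A1 | c A2; A1 ::= b a A1'; A2 ::= b a | a A1 | S | b c a; A1' ::= c A1' | epsilon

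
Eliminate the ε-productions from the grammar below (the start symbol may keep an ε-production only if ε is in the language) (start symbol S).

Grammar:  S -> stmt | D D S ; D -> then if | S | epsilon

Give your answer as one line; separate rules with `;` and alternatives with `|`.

Nullable set = {D}.
ε ∉ L(G), so no ε-production is kept.
Expand every rule over subsets of its nullable positions: S → D D S gives D D S | D S.

S -> stmt | D D S | D S; D -> then if | S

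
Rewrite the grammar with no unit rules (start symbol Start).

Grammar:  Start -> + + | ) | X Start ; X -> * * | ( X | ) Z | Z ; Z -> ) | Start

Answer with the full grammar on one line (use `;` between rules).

Start -> + + | ) | X Start; X -> ) | + + | X Start | * * | ( X | ) Z; Z -> ) | + + | X Start

Unit pairs: X ⇒* {Start, Z}; Z ⇒* {Start}.
Replace each nonterminal's rules with the union of the non-unit rules of every nonterminal it unit-derives.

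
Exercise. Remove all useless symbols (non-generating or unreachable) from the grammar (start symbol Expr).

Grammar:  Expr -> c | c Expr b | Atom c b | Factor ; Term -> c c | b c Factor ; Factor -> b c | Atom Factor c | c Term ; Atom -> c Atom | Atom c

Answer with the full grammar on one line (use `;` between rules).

Expr -> c | c Expr b | Factor; Term -> c c | b c Factor; Factor -> b c | c Term

Generating nonterminals: {Expr, Factor, Term}.
Reachable from Expr after that: {Expr, Factor, Term}.
Removed useless symbols: {Atom} and every production mentioning them.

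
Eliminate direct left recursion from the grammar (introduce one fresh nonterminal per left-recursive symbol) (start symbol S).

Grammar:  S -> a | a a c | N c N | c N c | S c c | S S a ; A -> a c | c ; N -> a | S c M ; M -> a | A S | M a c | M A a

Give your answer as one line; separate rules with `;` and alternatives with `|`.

S -> a S' | a a c S' | N c N S' | c N c S'; A -> a c | c; N -> a | S c M; M -> a M' | A S M'; S' -> c c S' | S a S' | ε; M' -> a c M' | A a M' | ε

Directly left-recursive nonterminals: S, M.
For S: α = {c c, S a}, β = {a, a a c, N c N, c N c}. Rewrite as S → β S' and S' → α S' | ε.
For M: α = {a c, A a}, β = {a, A S}. Rewrite as M → β M' and M' → α M' | ε.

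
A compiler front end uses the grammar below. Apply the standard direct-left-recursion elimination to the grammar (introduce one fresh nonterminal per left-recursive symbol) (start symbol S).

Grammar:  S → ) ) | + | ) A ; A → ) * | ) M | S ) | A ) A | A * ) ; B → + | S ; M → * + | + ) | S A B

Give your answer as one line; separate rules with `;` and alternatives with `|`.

A is directly left-recursive.
For A: α = {) A, * )}, β = {) *, ) M, S )}. Rewrite as A → β A' and A' → α A' | ε.

S → ) ) | + | ) A; A → ) * A' | ) M A' | S ) A'; B → + | S; M → * + | + ) | S A B; A' → ) A A' | * ) A' | epsilon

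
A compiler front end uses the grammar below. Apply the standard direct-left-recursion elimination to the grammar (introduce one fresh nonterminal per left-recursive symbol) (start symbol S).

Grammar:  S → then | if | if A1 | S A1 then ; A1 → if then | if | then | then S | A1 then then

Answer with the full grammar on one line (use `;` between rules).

S, A1 are directly left-recursive.
For S: α = {A1 then}, β = {then, if, if A1}. Rewrite as S → β S' and S' → α S' | ε.
For A1: α = {then then}, β = {if then, if, then, then S}. Rewrite as A1 → β A1' and A1' → α A1' | ε.

S → then S' | if S' | if A1 S'; A1 → if then A1' | if A1' | then A1' | then S A1'; S' → A1 then S' | ε; A1' → then then A1' | ε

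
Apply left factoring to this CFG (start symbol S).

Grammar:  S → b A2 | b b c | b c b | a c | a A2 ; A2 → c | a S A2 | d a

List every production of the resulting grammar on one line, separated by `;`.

S has alternatives sharing prefix 'b': factor to S → b S' with S' → A2 | b c | c b.
S has alternatives sharing prefix 'a': factor to S → a S'' with S'' → c | A2.

S → b S' | a S''; A2 → c | a S A2 | d a; S' → A2 | b c | c b; S'' → c | A2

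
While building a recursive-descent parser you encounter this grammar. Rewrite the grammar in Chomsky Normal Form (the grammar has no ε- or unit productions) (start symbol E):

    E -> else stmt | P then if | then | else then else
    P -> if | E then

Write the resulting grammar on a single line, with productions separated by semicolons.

E -> X1 X2 | P Y1 | then | X1 Y2; P -> if | E X3; X1 -> else; X2 -> stmt; X3 -> then; X4 -> if; Y1 -> X3 X4; Y2 -> X3 X1

Introduce a nonterminal for each terminal appearing in a rule of length ≥ 2: X1 → else, X2 → stmt, X3 → then, X4 → if.
Binarize each right-hand side of length ≥ 3 by chaining fresh nonterminals (Y1, Y2, …): affected rules were E → P X3 X4; E → X1 X3 X1.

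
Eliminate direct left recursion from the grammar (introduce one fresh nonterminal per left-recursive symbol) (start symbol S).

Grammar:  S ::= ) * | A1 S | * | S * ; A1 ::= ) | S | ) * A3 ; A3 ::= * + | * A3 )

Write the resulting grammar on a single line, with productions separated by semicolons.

S ::= ) * S' | A1 S S' | * S'; A1 ::= ) | S | ) * A3; A3 ::= * + | * A3 ); S' ::= * S' | epsilon

Left recursion appears on S.
For S: α = {*}, β = {) *, A1 S, *}. Rewrite as S → β S' and S' → α S' | ε.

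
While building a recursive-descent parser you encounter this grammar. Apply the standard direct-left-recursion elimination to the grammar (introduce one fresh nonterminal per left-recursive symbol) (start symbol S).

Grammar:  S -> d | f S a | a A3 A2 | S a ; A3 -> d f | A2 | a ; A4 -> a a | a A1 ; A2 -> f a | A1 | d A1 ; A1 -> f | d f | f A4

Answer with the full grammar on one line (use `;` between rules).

S is directly left-recursive.
For S: α = {a}, β = {d, f S a, a A3 A2}. Rewrite as S → β S' and S' → α S' | ε.

S -> d S' | f S a S' | a A3 A2 S'; A3 -> d f | A2 | a; A4 -> a a | a A1; A2 -> f a | A1 | d A1; A1 -> f | d f | f A4; S' -> a S' | ε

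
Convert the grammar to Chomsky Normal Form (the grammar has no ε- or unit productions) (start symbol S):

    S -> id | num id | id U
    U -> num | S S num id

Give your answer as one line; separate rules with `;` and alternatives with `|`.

Introduce a nonterminal for each terminal appearing in a rule of length ≥ 2: X1 → num, X2 → id.
Binarize each right-hand side of length ≥ 3 by chaining fresh nonterminals (Y1, Y2, …): affected rules were U → S S X1 X2.

S -> id | X1 X2 | X2 U; U -> num | S Y1; X1 -> num; X2 -> id; Y1 -> S Y2; Y2 -> X1 X2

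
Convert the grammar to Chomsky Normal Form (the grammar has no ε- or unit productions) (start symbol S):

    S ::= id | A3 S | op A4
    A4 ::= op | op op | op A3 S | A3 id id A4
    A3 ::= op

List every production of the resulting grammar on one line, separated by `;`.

Introduce a nonterminal for each terminal appearing in a rule of length ≥ 2: X1 → op, X2 → id.
Binarize each right-hand side of length ≥ 3 by chaining fresh nonterminals (Y1, Y2, …): affected rules were A4 → X1 A3 S; A4 → A3 X2 X2 A4.

S ::= id | A3 S | X1 A4; A4 ::= op | X1 X1 | X1 Y1 | A3 Y2; A3 ::= op; X1 ::= op; X2 ::= id; Y1 ::= A3 S; Y2 ::= X2 Y3; Y3 ::= X2 A4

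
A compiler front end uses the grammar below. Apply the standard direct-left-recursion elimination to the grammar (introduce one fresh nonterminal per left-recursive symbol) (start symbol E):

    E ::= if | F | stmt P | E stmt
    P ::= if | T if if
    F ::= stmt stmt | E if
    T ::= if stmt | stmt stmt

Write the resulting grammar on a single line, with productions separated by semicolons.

Directly left-recursive nonterminal: E.
For E: α = {stmt}, β = {if, F, stmt P}. Rewrite as E → β E' and E' → α E' | ε.

E ::= if E' | F E' | stmt P E'; P ::= if | T if if; F ::= stmt stmt | E if; T ::= if stmt | stmt stmt; E' ::= stmt E' | epsilon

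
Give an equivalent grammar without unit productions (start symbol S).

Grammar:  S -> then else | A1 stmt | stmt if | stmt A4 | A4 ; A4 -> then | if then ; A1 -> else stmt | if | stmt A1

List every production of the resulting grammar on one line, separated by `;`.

Unit pairs: S ⇒* {A4}.
Replace each nonterminal's rules with the union of the non-unit rules of every nonterminal it unit-derives.

S -> then | if then | then else | A1 stmt | stmt if | stmt A4; A4 -> then | if then; A1 -> else stmt | if | stmt A1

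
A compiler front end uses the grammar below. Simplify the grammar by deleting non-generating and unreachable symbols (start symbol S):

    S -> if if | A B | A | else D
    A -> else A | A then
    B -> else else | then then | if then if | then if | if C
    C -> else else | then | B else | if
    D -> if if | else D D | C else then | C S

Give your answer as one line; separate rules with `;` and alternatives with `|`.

S -> if if | else D; B -> else else | then then | if then if | then if | if C; C -> else else | then | B else | if; D -> if if | else D D | C else then | C S

Generating nonterminals: {B, C, D, S}.
Reachable from S after that: {B, C, D, S}.
Removed useless symbols: {A} and every production mentioning them.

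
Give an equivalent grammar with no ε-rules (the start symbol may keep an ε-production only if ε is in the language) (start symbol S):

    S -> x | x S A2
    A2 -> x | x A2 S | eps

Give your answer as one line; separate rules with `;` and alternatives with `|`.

Nullable nonterminals: {A2}.
ε ∉ L(G), so no ε-production is kept.
Expand every rule over subsets of its nullable positions: S → x S A2 gives x S A2 | x S. A2 → x A2 S gives x A2 S | x S.

S -> x | x S A2 | x S; A2 -> x | x A2 S | x S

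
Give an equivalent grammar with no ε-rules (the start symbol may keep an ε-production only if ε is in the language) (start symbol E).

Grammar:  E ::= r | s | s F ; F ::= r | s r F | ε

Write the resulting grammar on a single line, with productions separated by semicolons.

E ::= r | s | s F; F ::= r | s r F | s r

The nullable symbols are {F}.
ε ∉ L(G), so no ε-production is kept.
Expand every rule over subsets of its nullable positions: F → s r F gives s r F | s r.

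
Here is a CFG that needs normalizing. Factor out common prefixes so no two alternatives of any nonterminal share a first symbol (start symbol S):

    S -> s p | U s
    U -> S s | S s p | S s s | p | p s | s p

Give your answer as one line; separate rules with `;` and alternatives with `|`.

S -> s p | U s; U -> s p | S s U' | p U''; U' -> epsilon | p | s; U'' -> epsilon | s

U has alternatives sharing prefix 'S s': factor to U → S s U' with U' → ε | p | s.
U has alternatives sharing prefix 'p': factor to U → p U'' with U'' → ε | s.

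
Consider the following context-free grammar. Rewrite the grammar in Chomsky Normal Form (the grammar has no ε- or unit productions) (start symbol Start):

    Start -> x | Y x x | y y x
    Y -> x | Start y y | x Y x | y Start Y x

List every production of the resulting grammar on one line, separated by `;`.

Start -> x | Y Y1 | X2 Y2; Y -> x | Start Y3 | X1 Y4 | X2 Y5; X1 -> x; X2 -> y; Y1 -> X1 X1; Y2 -> X2 X1; Y3 -> X2 X2; Y4 -> Y X1; Y5 -> Start Y6; Y6 -> Y X1

Introduce a nonterminal for each terminal appearing in a rule of length ≥ 2: X1 → x, X2 → y.
Binarize each right-hand side of length ≥ 3 by chaining fresh nonterminals (Y1, Y2, …): affected rules were Start → Y X1 X1; Start → X2 X2 X1; Y → Start X2 X2; Y → X1 Y X1.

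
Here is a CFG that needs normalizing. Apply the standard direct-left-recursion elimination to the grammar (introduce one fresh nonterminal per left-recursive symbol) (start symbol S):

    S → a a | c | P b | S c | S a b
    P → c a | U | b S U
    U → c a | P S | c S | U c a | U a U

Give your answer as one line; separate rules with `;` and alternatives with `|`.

S → a a S' | c S' | P b S'; P → c a | U | b S U; U → c a U' | P S U' | c S U'; S' → c S' | a b S' | ε; U' → c a U' | a U U' | ε

S, U are directly left-recursive.
For S: α = {c, a b}, β = {a a, c, P b}. Rewrite as S → β S' and S' → α S' | ε.
For U: α = {c a, a U}, β = {c a, P S, c S}. Rewrite as U → β U' and U' → α U' | ε.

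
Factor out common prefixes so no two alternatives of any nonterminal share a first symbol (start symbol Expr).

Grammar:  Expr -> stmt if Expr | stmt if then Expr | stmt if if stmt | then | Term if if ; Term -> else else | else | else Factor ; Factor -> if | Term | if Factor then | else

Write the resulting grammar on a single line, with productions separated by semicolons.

Expr -> then | Term if if | stmt if Expr1; Term -> else Term1; Factor -> Term | else | if Factor1; Expr1 -> Expr | then Expr | if stmt; Term1 -> else | ε | Factor; Factor1 -> ε | Factor then

Expr has alternatives sharing prefix 'stmt if': factor to Expr → stmt if Expr1 with Expr1 → Expr | then Expr | if stmt.
Term has alternatives sharing prefix 'else': factor to Term → else Term1 with Term1 → else | ε | Factor.
Factor has alternatives sharing prefix 'if': factor to Factor → if Factor1 with Factor1 → ε | Factor then.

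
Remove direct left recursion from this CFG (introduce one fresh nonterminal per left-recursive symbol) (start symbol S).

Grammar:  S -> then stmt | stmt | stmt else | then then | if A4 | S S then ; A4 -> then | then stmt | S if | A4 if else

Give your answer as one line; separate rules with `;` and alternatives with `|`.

S -> then stmt S' | stmt S' | stmt else S' | then then S' | if A4 S'; A4 -> then A4' | then stmt A4' | S if A4'; S' -> S then S' | ε; A4' -> if else A4' | ε

S, A4 are directly left-recursive.
For S: α = {S then}, β = {then stmt, stmt, stmt else, then then, if A4}. Rewrite as S → β S' and S' → α S' | ε.
For A4: α = {if else}, β = {then, then stmt, S if}. Rewrite as A4 → β A4' and A4' → α A4' | ε.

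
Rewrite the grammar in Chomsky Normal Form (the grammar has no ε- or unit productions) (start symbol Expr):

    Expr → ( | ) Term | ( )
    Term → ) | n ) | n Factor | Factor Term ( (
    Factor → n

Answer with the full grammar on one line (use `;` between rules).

Introduce a nonterminal for each terminal appearing in a rule of length ≥ 2: X1 → ), X2 → (, X3 → n.
Binarize each right-hand side of length ≥ 3 by chaining fresh nonterminals (Y1, Y2, …): affected rules were Term → Factor Term X2 X2.

Expr → ( | X1 Term | X2 X1; Term → ) | X3 X1 | X3 Factor | Factor Y1; Factor → n; X1 → ); X2 → (; X3 → n; Y1 → Term Y2; Y2 → X2 X2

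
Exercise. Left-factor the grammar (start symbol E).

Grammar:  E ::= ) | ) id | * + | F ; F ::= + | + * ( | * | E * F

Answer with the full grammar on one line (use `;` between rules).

E ::= * + | F | ) E'; F ::= * | E * F | + F'; E' ::= ε | id; F' ::= ε | * (

E has alternatives sharing prefix ')': factor to E → ) E' with E' → ε | id.
F has alternatives sharing prefix '+': factor to F → + F' with F' → ε | * (.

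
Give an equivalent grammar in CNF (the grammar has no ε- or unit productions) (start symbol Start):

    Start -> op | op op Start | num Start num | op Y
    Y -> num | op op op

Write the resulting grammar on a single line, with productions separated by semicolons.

Start -> op | X1 Y1 | X2 Y2 | X1 Y; Y -> num | X1 Y3; X1 -> op; X2 -> num; Y1 -> X1 Start; Y2 -> Start X2; Y3 -> X1 X1

Introduce a nonterminal for each terminal appearing in a rule of length ≥ 2: X1 → op, X2 → num.
Binarize each right-hand side of length ≥ 3 by chaining fresh nonterminals (Y1, Y2, …): affected rules were Start → X1 X1 Start; Start → X2 Start X2; Y → X1 X1 X1.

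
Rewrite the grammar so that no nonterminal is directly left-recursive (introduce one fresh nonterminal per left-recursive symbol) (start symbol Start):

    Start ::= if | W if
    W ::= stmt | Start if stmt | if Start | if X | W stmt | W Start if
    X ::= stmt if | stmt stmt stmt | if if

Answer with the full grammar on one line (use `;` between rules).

Start ::= if | W if; W ::= stmt W1 | Start if stmt W1 | if Start W1 | if X W1; X ::= stmt if | stmt stmt stmt | if if; W1 ::= stmt W1 | Start if W1 | ε

Left recursion appears on W.
For W: α = {stmt, Start if}, β = {stmt, Start if stmt, if Start, if X}. Rewrite as W → β W1 and W1 → α W1 | ε.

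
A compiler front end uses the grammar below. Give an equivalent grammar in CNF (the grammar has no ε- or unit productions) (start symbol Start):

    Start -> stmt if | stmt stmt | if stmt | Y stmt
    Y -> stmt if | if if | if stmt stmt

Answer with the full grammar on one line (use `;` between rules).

Introduce a nonterminal for each terminal appearing in a rule of length ≥ 2: X1 → stmt, X2 → if.
Binarize each right-hand side of length ≥ 3 by chaining fresh nonterminals (Y1, Y2, …): affected rules were Y → X2 X1 X1.

Start -> X1 X2 | X1 X1 | X2 X1 | Y X1; Y -> X1 X2 | X2 X2 | X2 Y1; X1 -> stmt; X2 -> if; Y1 -> X1 X1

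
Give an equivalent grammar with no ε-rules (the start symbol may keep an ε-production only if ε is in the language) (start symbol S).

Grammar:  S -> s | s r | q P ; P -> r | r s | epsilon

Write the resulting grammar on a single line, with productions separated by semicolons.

Nullable set = {P}.
ε ∉ L(G), so no ε-production is kept.
Add the nullable-subset variants: S → q P gives q P | q.

S -> s | s r | q P | q; P -> r | r s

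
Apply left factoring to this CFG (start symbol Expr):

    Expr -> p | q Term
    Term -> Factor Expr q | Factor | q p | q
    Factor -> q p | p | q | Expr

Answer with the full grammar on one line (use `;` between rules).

Expr -> p | q Term; Term -> Factor Term1 | q Term2; Factor -> p | Expr | q Factor1; Term1 -> Expr q | eps; Term2 -> p | eps; Factor1 -> p | eps

Term has alternatives sharing prefix 'Factor': factor to Term → Factor Term1 with Term1 → Expr q | ε.
Term has alternatives sharing prefix 'q': factor to Term → q Term2 with Term2 → p | ε.
Factor has alternatives sharing prefix 'q': factor to Factor → q Factor1 with Factor1 → p | ε.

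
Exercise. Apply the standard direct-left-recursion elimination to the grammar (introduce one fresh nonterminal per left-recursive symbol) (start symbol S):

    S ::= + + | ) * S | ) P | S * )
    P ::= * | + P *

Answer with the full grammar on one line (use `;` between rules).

Left recursion appears on S.
For S: α = {* )}, β = {+ +, ) * S, ) P}. Rewrite as S → β S' and S' → α S' | ε.

S ::= + + S' | ) * S S' | ) P S'; P ::= * | + P *; S' ::= * ) S' | ε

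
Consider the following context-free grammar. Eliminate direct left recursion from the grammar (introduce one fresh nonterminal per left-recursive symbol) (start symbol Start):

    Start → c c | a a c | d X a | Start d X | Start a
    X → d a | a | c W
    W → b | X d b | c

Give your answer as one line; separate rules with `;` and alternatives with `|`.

Start → c c Start1 | a a c Start1 | d X a Start1; X → d a | a | c W; W → b | X d b | c; Start1 → d X Start1 | a Start1 | epsilon

Start is directly left-recursive.
For Start: α = {d X, a}, β = {c c, a a c, d X a}. Rewrite as Start → β Start1 and Start1 → α Start1 | ε.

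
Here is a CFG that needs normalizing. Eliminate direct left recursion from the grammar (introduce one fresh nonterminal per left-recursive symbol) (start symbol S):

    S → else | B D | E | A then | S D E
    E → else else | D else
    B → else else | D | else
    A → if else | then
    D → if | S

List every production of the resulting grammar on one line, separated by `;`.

Directly left-recursive nonterminal: S.
For S: α = {D E}, β = {else, B D, E, A then}. Rewrite as S → β S' and S' → α S' | ε.

S → else S' | B D S' | E S' | A then S'; E → else else | D else; B → else else | D | else; A → if else | then; D → if | S; S' → D E S' | ε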